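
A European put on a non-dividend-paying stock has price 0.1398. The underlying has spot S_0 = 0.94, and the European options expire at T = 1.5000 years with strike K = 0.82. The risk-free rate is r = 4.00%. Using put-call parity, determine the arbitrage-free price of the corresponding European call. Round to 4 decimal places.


Answer: Call price = 0.3076

Derivation:
Put-call parity: C - P = S_0 * exp(-qT) - K * exp(-rT).
S_0 * exp(-qT) = 0.9400 * 1.00000000 = 0.94000000
K * exp(-rT) = 0.8200 * 0.94176453 = 0.77224692
C = P + S*exp(-qT) - K*exp(-rT)
C = 0.1398 + 0.94000000 - 0.77224692 = 0.3076


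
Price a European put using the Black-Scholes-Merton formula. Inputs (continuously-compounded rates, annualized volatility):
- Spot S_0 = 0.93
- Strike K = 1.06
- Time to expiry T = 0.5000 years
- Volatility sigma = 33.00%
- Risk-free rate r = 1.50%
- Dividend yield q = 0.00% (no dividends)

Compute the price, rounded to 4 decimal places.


d1 = (ln(S/K) + (r - q + 0.5*sigma^2) * T) / (sigma * sqrt(T)) = -0.41189870
d2 = d1 - sigma * sqrt(T) = -0.64524394
exp(-rT) = 0.99252805; exp(-qT) = 1.00000000
P = K * exp(-rT) * N(-d2) - S_0 * exp(-qT) * N(-d1)
N(-d1) = 0.65979316; N(-d2) = 0.74061544
P = 1.0600 * 0.99252805 * 0.74061544 - 0.9300 * 1.00000000 * 0.65979316 = 0.1656

Answer: Price = 0.1656


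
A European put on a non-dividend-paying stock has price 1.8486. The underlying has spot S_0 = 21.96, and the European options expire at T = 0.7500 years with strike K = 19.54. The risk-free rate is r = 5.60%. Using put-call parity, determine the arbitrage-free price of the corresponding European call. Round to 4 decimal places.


Put-call parity: C - P = S_0 * exp(-qT) - K * exp(-rT).
S_0 * exp(-qT) = 21.9600 * 1.00000000 = 21.96000000
K * exp(-rT) = 19.5400 * 0.95886978 = 18.73631551
C = P + S*exp(-qT) - K*exp(-rT)
C = 1.8486 + 21.96000000 - 18.73631551 = 5.0723

Answer: Call price = 5.0723


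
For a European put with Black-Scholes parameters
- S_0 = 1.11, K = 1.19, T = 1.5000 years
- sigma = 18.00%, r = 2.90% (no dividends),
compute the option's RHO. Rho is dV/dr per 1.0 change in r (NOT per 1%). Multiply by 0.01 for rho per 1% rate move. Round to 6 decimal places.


d1 = -0.0081345368; d2 = -0.2285886136
phi(d1) = 0.3989290815; exp(-qT) = 1.0000000000; exp(-rT) = 0.9574325541
N(-d2) = 0.5904056624
Rho = -K*T*exp(-rT)*N(-d2) = -1.1900 * 1.5000 * 0.9574325541 * 0.5904056624 = -1.009013

Answer: Rho = -1.009013


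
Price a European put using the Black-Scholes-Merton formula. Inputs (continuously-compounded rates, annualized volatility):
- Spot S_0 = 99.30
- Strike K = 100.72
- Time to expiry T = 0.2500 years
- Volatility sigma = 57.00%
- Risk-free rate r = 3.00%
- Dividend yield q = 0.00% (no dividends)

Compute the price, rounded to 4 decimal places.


Answer: Price = 11.6268

Derivation:
d1 = (ln(S/K) + (r - q + 0.5*sigma^2) * T) / (sigma * sqrt(T)) = 0.11899537
d2 = d1 - sigma * sqrt(T) = -0.16600463
exp(-rT) = 0.99252805; exp(-qT) = 1.00000000
P = K * exp(-rT) * N(-d2) - S_0 * exp(-qT) * N(-d1)
N(-d1) = 0.45263951; N(-d2) = 0.56592335
P = 100.7200 * 0.99252805 * 0.56592335 - 99.3000 * 1.00000000 * 0.45263951 = 11.6268


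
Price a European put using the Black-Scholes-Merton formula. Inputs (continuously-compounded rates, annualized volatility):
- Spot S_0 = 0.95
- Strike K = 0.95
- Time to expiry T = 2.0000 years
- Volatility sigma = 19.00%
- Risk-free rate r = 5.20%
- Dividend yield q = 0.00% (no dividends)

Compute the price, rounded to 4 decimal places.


d1 = (ln(S/K) + (r - q + 0.5*sigma^2) * T) / (sigma * sqrt(T)) = 0.52139821
d2 = d1 - sigma * sqrt(T) = 0.25269763
exp(-rT) = 0.90122530; exp(-qT) = 1.00000000
P = K * exp(-rT) * N(-d2) - S_0 * exp(-qT) * N(-d1)
N(-d1) = 0.30104470; N(-d2) = 0.40025094
P = 0.9500 * 0.90122530 * 0.40025094 - 0.9500 * 1.00000000 * 0.30104470 = 0.0567

Answer: Price = 0.0567


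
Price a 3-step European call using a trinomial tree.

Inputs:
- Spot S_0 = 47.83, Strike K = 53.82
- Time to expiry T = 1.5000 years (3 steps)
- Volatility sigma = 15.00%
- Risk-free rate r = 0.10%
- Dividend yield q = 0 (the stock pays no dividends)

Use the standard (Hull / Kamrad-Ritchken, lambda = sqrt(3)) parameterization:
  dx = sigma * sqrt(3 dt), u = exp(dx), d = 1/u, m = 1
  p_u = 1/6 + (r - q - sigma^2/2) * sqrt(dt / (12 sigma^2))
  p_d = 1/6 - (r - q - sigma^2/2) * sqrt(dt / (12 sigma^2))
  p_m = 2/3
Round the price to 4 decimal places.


dt = T/N = 0.500000; dx = sigma*sqrt(3*dt) = 0.183712
u = exp(dx) = 1.201669; d = 1/u = 0.832176
p_u = 0.152718, p_m = 0.666667, p_d = 0.180615
Discount per step: exp(-r*dt) = 0.999500
Stock lattice S(k, j) with j the centered position index:
  k=0: S(0,+0) = 47.8300
  k=1: S(1,-1) = 39.8030; S(1,+0) = 47.8300; S(1,+1) = 57.4758
  k=2: S(2,-2) = 33.1231; S(2,-1) = 39.8030; S(2,+0) = 47.8300; S(2,+1) = 57.4758; S(2,+2) = 69.0670
  k=3: S(3,-3) = 27.5642; S(3,-2) = 33.1231; S(3,-1) = 39.8030; S(3,+0) = 47.8300; S(3,+1) = 57.4758; S(3,+2) = 69.0670; S(3,+3) = 82.9957
Terminal payoffs V(N, j) = max(S_T - K, 0):
  V(3,-3) = 0.000000; V(3,-2) = 0.000000; V(3,-1) = 0.000000; V(3,+0) = 0.000000; V(3,+1) = 3.655846; V(3,+2) = 15.246963; V(3,+3) = 29.175654
Backward induction: V(k, j) = exp(-r*dt) * [p_u * V(k+1, j+1) + p_m * V(k+1, j) + p_d * V(k+1, j-1)]
  V(2,-2) = exp(-r*dt) * [p_u*0.000000 + p_m*0.000000 + p_d*0.000000] = 0.000000
  V(2,-1) = exp(-r*dt) * [p_u*0.000000 + p_m*0.000000 + p_d*0.000000] = 0.000000
  V(2,+0) = exp(-r*dt) * [p_u*3.655846 + p_m*0.000000 + p_d*0.000000] = 0.558035
  V(2,+1) = exp(-r*dt) * [p_u*15.246963 + p_m*3.655846 + p_d*0.000000] = 4.763337
  V(2,+2) = exp(-r*dt) * [p_u*29.175654 + p_m*15.246963 + p_d*3.655846] = 15.272958
  V(1,-1) = exp(-r*dt) * [p_u*0.558035 + p_m*0.000000 + p_d*0.000000] = 0.085180
  V(1,+0) = exp(-r*dt) * [p_u*4.763337 + p_m*0.558035 + p_d*0.000000] = 1.098922
  V(1,+1) = exp(-r*dt) * [p_u*15.272958 + p_m*4.763337 + p_d*0.558035] = 5.606002
  V(0,+0) = exp(-r*dt) * [p_u*5.606002 + p_m*1.098922 + p_d*0.085180] = 1.603336

Answer: Price = V(0,0) = 1.6033


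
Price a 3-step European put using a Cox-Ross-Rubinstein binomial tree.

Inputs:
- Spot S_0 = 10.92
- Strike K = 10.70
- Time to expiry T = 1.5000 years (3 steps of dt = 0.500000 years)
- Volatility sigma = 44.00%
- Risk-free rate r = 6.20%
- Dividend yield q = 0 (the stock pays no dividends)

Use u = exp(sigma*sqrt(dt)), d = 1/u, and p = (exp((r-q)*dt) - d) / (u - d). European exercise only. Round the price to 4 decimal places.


Answer: Price = V(0,0) = 1.8262

Derivation:
dt = T/N = 0.500000
u = exp(sigma*sqrt(dt)) = 1.364963; d = 1/u = 0.732621
p = (exp((r-q)*dt) - d) / (u - d) = 0.472632
Discount per step: exp(-r*dt) = 0.969476
Stock lattice S(k, i) with i counting down-moves:
  k=0: S(0,0) = 10.9200
  k=1: S(1,0) = 14.9054; S(1,1) = 8.0002
  k=2: S(2,0) = 20.3453; S(2,1) = 10.9200; S(2,2) = 5.8611
  k=3: S(3,0) = 27.7706; S(3,1) = 14.9054; S(3,2) = 8.0002; S(3,3) = 4.2940
Terminal payoffs V(N, i) = max(K - S_T, 0):
  V(3,0) = 0.000000; V(3,1) = 0.000000; V(3,2) = 2.699780; V(3,3) = 6.406016
Backward induction: V(k, i) = exp(-r*dt) * [p * V(k+1, i) + (1-p) * V(k+1, i+1)].
  V(2,0) = exp(-r*dt) * [p*0.000000 + (1-p)*0.000000] = 0.000000
  V(2,1) = exp(-r*dt) * [p*0.000000 + (1-p)*2.699780] = 1.380319
  V(2,2) = exp(-r*dt) * [p*2.699780 + (1-p)*6.406016] = 4.512261
  V(1,0) = exp(-r*dt) * [p*0.000000 + (1-p)*1.380319] = 0.705717
  V(1,1) = exp(-r*dt) * [p*1.380319 + (1-p)*4.512261] = 2.939456
  V(0,0) = exp(-r*dt) * [p*0.705717 + (1-p)*2.939456] = 1.826221


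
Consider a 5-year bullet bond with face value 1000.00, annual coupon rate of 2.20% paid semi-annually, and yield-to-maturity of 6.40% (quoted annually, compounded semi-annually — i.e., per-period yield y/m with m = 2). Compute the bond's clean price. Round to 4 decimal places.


Coupon per period c = face * coupon_rate / m = 11.000000
Periods per year m = 2; per-period yield y/m = 0.032000
Number of cashflows N = 10
Cashflows (t years, CF_t, discount factor 1/(1+y/m)^(m*t), PV):
  t = 0.5000: CF_t = 11.000000, DF = 0.968992, PV = 10.658915
  t = 1.0000: CF_t = 11.000000, DF = 0.938946, PV = 10.328406
  t = 1.5000: CF_t = 11.000000, DF = 0.909831, PV = 10.008145
  t = 2.0000: CF_t = 11.000000, DF = 0.881620, PV = 9.697815
  t = 2.5000: CF_t = 11.000000, DF = 0.854283, PV = 9.397108
  t = 3.0000: CF_t = 11.000000, DF = 0.827793, PV = 9.105724
  t = 3.5000: CF_t = 11.000000, DF = 0.802125, PV = 8.823376
  t = 4.0000: CF_t = 11.000000, DF = 0.777253, PV = 8.549783
  t = 4.5000: CF_t = 11.000000, DF = 0.753152, PV = 8.284674
  t = 5.0000: CF_t = 1011.000000, DF = 0.729799, PV = 737.826387
Price P = sum_t PV_t = 822.680333

Answer: Price = 822.6803


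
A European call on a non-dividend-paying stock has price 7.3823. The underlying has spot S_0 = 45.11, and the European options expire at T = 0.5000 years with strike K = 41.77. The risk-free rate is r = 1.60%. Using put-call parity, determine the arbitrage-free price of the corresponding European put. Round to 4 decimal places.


Answer: Put price = 3.7095

Derivation:
Put-call parity: C - P = S_0 * exp(-qT) - K * exp(-rT).
S_0 * exp(-qT) = 45.1100 * 1.00000000 = 45.11000000
K * exp(-rT) = 41.7700 * 0.99203191 = 41.43717308
P = C - S*exp(-qT) + K*exp(-rT)
P = 7.3823 - 45.11000000 + 41.43717308 = 3.7095


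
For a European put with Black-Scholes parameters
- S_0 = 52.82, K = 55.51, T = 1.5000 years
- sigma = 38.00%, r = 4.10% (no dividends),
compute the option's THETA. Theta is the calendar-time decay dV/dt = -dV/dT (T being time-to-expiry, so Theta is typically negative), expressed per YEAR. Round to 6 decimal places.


d1 = 0.2581133103; d2 = -0.2072897408
phi(d1) = 0.3858719217; exp(-qT) = 1.0000000000; exp(-rT) = 0.9403529457
Theta = -S*exp(-qT)*phi(d1)*sigma/(2*sqrt(T)) + r*K*exp(-rT)*N(-d2) - q*S*exp(-qT)*N(-d1)
N(-d1) = 0.3981597297; N(-d2) = 0.5821082071; sqrt(T) = 1.2247448714
Term 1 = -52.8200 * 1.0000000000 * 0.3858719217 * 0.3800 / (2 * 1.2247448714) = -3.1619103066
Term 2 = 0.0410 * 55.5100 * 0.9403529457 * 0.5821082071 = 1.2458039278
Term 3 = 0 (no dividend yield, q = 0)
Theta = -3.1619103066 + (1.2458039278) + (0.0000000000) = -1.916106

Answer: Theta = -1.916106


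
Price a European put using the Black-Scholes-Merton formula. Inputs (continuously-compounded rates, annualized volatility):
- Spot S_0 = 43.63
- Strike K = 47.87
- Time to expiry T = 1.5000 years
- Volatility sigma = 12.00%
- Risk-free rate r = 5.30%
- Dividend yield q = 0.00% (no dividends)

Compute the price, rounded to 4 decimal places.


d1 = (ln(S/K) + (r - q + 0.5*sigma^2) * T) / (sigma * sqrt(T)) = -0.01662942
d2 = d1 - sigma * sqrt(T) = -0.16359881
exp(-rT) = 0.92357802; exp(-qT) = 1.00000000
P = K * exp(-rT) * N(-d2) - S_0 * exp(-qT) * N(-d1)
N(-d1) = 0.50663387; N(-d2) = 0.56497651
P = 47.8700 * 0.92357802 * 0.56497651 - 43.6300 * 1.00000000 * 0.50663387 = 2.8741

Answer: Price = 2.8741


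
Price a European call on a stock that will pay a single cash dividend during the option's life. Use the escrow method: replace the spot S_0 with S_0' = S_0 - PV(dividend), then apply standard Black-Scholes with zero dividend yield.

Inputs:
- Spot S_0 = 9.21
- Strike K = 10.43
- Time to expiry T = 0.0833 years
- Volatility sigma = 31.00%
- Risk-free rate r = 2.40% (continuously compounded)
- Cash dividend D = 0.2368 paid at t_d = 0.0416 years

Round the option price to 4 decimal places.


Answer: Price = 0.0175

Derivation:
PV(D) = D * exp(-r * t_d) = 0.2368 * 0.99900210 = 0.23656370
S_0' = S_0 - PV(D) = 9.2100 - 0.23656370 = 8.97343630
d1 = (ln(S_0'/K) + (r + sigma^2/2)*T) / (sigma*sqrt(T)) = -1.61410044
d2 = d1 - sigma*sqrt(T) = -1.70357183
exp(-rT) = 0.99800280
N(d1) = 0.05325282; N(d2) = 0.04423055
C = S_0' * N(d1) - K * exp(-rT) * N(d2) = 8.97343630 * 0.05325282 - 10.4300 * 0.99800280 * 0.04423055 = 0.0175


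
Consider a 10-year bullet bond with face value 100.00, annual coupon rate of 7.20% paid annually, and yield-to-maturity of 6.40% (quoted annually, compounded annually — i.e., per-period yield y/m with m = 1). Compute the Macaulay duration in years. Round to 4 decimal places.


Answer: Macaulay duration = 7.5377 years

Derivation:
Coupon per period c = face * coupon_rate / m = 7.200000
Periods per year m = 1; per-period yield y/m = 0.064000
Number of cashflows N = 10
Cashflows (t years, CF_t, discount factor 1/(1+y/m)^(m*t), PV):
  t = 1.0000: CF_t = 7.200000, DF = 0.939850, PV = 6.766917
  t = 2.0000: CF_t = 7.200000, DF = 0.883317, PV = 6.359885
  t = 3.0000: CF_t = 7.200000, DF = 0.830185, PV = 5.977335
  t = 4.0000: CF_t = 7.200000, DF = 0.780249, PV = 5.617796
  t = 5.0000: CF_t = 7.200000, DF = 0.733317, PV = 5.279884
  t = 6.0000: CF_t = 7.200000, DF = 0.689208, PV = 4.962297
  t = 7.0000: CF_t = 7.200000, DF = 0.647752, PV = 4.663813
  t = 8.0000: CF_t = 7.200000, DF = 0.608789, PV = 4.383283
  t = 9.0000: CF_t = 7.200000, DF = 0.572170, PV = 4.119627
  t = 10.0000: CF_t = 107.200000, DF = 0.537754, PV = 57.647238
Price P = sum_t PV_t = 105.778074
Macaulay numerator sum_t t * PV_t:
  t * PV_t at t = 1.0000: 6.766917
  t * PV_t at t = 2.0000: 12.719769
  t * PV_t at t = 3.0000: 17.932006
  t * PV_t at t = 4.0000: 22.471185
  t * PV_t at t = 5.0000: 26.399419
  t * PV_t at t = 6.0000: 29.773780
  t * PV_t at t = 7.0000: 32.646689
  t * PV_t at t = 8.0000: 35.066261
  t * PV_t at t = 9.0000: 37.076639
  t * PV_t at t = 10.0000: 576.472382
Macaulay duration D = (sum_t t * PV_t) / P = 797.325047 / 105.778074 = 7.537716


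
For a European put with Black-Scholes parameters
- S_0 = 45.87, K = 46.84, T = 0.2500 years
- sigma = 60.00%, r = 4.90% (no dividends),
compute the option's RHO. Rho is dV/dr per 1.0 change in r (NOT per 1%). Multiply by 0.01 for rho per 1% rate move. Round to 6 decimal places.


Answer: Rho = -6.605002

Derivation:
d1 = 0.1210792329; d2 = -0.1789207671
phi(d1) = 0.3960286889; exp(-qT) = 1.0000000000; exp(-rT) = 0.9878247258
N(-d2) = 0.5710000419
Rho = -K*T*exp(-rT)*N(-d2) = -46.8400 * 0.2500 * 0.9878247258 * 0.5710000419 = -6.605002


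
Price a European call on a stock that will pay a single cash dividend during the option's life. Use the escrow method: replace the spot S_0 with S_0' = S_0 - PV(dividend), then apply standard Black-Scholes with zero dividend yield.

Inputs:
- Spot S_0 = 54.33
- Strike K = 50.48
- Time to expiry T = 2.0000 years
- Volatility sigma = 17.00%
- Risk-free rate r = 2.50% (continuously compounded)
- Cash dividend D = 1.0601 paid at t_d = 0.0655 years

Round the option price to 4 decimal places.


PV(D) = D * exp(-r * t_d) = 1.0601 * 0.99836384 = 1.05836551
S_0' = S_0 - PV(D) = 54.3300 - 1.05836551 = 53.27163449
d1 = (ln(S_0'/K) + (r + sigma^2/2)*T) / (sigma*sqrt(T)) = 0.55207065
d2 = d1 - sigma*sqrt(T) = 0.31165434
exp(-rT) = 0.95122942
N(d1) = 0.70955002; N(d2) = 0.62234838
C = S_0' * N(d1) - K * exp(-rT) * N(d2) = 53.27163449 * 0.70955002 - 50.4800 * 0.95122942 * 0.62234838 = 7.9149

Answer: Price = 7.9149


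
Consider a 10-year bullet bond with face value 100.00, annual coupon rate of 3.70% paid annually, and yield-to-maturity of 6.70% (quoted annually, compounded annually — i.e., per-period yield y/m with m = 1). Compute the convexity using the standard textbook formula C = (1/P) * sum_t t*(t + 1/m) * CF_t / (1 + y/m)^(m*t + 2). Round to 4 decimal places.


Coupon per period c = face * coupon_rate / m = 3.700000
Periods per year m = 1; per-period yield y/m = 0.067000
Number of cashflows N = 10
Cashflows (t years, CF_t, discount factor 1/(1+y/m)^(m*t), PV):
  t = 1.0000: CF_t = 3.700000, DF = 0.937207, PV = 3.467666
  t = 2.0000: CF_t = 3.700000, DF = 0.878357, PV = 3.249922
  t = 3.0000: CF_t = 3.700000, DF = 0.823203, PV = 3.045850
  t = 4.0000: CF_t = 3.700000, DF = 0.771511, PV = 2.854592
  t = 5.0000: CF_t = 3.700000, DF = 0.723066, PV = 2.675344
  t = 6.0000: CF_t = 3.700000, DF = 0.677663, PV = 2.507351
  t = 7.0000: CF_t = 3.700000, DF = 0.635110, PV = 2.349908
  t = 8.0000: CF_t = 3.700000, DF = 0.595230, PV = 2.202350
  t = 9.0000: CF_t = 3.700000, DF = 0.557854, PV = 2.064058
  t = 10.0000: CF_t = 103.700000, DF = 0.522824, PV = 54.216885
Price P = sum_t PV_t = 78.633926
Convexity numerator sum_t t*(t + 1/m) * CF_t / (1+y/m)^(m*t + 2):
  t = 1.0000: term = 6.091699
  t = 2.0000: term = 17.127552
  t = 3.0000: term = 32.104128
  t = 4.0000: term = 50.147028
  t = 5.0000: term = 70.497228
  t = 6.0000: term = 92.498706
  t = 7.0000: term = 115.587262
  t = 8.0000: term = 139.280407
  t = 9.0000: term = 163.168237
  t = 10.0000: term = 5238.396993
Convexity = (1/P) * sum = 5924.899241 / 78.633926 = 75.347875

Answer: Convexity = 75.3479


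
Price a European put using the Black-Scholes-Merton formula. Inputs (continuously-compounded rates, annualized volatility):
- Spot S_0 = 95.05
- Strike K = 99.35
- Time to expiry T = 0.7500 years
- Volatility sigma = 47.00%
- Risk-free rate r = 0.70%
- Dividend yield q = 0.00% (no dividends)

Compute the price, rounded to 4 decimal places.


d1 = (ln(S/K) + (r - q + 0.5*sigma^2) * T) / (sigma * sqrt(T)) = 0.10771047
d2 = d1 - sigma * sqrt(T) = -0.29932147
exp(-rT) = 0.99476376; exp(-qT) = 1.00000000
P = K * exp(-rT) * N(-d2) - S_0 * exp(-qT) * N(-d1)
N(-d1) = 0.45711268; N(-d2) = 0.61765261
P = 99.3500 * 0.99476376 * 0.61765261 - 95.0500 * 1.00000000 * 0.45711268 = 17.5939

Answer: Price = 17.5939


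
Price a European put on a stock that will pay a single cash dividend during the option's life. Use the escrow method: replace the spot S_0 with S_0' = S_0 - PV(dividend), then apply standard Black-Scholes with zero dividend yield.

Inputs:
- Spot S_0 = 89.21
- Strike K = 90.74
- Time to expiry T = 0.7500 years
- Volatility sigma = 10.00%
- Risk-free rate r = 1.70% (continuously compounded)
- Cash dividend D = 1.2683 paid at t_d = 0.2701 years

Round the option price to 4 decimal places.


PV(D) = D * exp(-r * t_d) = 1.2683 * 0.99541883 = 1.26248970
S_0' = S_0 - PV(D) = 89.2100 - 1.26248970 = 87.94751030
d1 = (ln(S_0'/K) + (r + sigma^2/2)*T) / (sigma*sqrt(T)) = -0.17041199
d2 = d1 - sigma*sqrt(T) = -0.25701453
exp(-rT) = 0.98733094
N(-d1) = 0.56765693; N(-d2) = 0.60141622
P = K * exp(-rT) * N(-d2) - S_0' * N(-d1) = 90.7400 * 0.98733094 * 0.60141622 - 87.94751030 * 0.56765693 = 3.9571

Answer: Price = 3.9571


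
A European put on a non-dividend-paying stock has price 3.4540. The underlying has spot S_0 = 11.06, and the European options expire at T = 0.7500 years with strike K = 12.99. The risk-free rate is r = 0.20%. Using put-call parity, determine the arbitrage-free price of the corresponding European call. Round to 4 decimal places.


Answer: Call price = 1.5435

Derivation:
Put-call parity: C - P = S_0 * exp(-qT) - K * exp(-rT).
S_0 * exp(-qT) = 11.0600 * 1.00000000 = 11.06000000
K * exp(-rT) = 12.9900 * 0.99850112 = 12.97052961
C = P + S*exp(-qT) - K*exp(-rT)
C = 3.4540 + 11.06000000 - 12.97052961 = 1.5435


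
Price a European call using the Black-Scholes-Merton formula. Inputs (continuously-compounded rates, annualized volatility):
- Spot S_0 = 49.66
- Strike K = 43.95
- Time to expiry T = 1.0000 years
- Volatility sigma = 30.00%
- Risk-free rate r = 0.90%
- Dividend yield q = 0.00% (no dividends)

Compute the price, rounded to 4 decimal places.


Answer: Price = 9.1271

Derivation:
d1 = (ln(S/K) + (r - q + 0.5*sigma^2) * T) / (sigma * sqrt(T)) = 0.58715719
d2 = d1 - sigma * sqrt(T) = 0.28715719
exp(-rT) = 0.99104038; exp(-qT) = 1.00000000
C = S_0 * exp(-qT) * N(d1) - K * exp(-rT) * N(d2)
N(d1) = 0.72145093; N(d2) = 0.61300402
C = 49.6600 * 1.00000000 * 0.72145093 - 43.9500 * 0.99104038 * 0.61300402 = 9.1271


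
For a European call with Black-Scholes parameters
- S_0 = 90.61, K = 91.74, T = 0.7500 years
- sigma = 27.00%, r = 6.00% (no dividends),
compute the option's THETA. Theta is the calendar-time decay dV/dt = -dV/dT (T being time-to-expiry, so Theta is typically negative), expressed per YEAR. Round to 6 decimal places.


Answer: Theta = -8.131180

Derivation:
d1 = 0.2563588859; d2 = 0.0225320268
phi(d1) = 0.3860461055; exp(-qT) = 1.0000000000; exp(-rT) = 0.9559974818
Theta = -S*exp(-qT)*phi(d1)*sigma/(2*sqrt(T)) - r*K*exp(-rT)*N(d2) + q*S*exp(-qT)*N(d1)
N(d1) = 0.6011631342; N(d2) = 0.5089882176; sqrt(T) = 0.8660254038
Term 1 = -90.6100 * 1.0000000000 * 0.3860461055 * 0.2700 / (2 * 0.8660254038) = -5.4527858627
Term 2 = -0.0600 * 91.7400 * 0.9559974818 * 0.5089882176 = -2.6783940010
Term 3 = 0 (no dividend yield, q = 0)
Theta = -5.4527858627 + (-2.6783940010) + (0.0000000000) = -8.131180


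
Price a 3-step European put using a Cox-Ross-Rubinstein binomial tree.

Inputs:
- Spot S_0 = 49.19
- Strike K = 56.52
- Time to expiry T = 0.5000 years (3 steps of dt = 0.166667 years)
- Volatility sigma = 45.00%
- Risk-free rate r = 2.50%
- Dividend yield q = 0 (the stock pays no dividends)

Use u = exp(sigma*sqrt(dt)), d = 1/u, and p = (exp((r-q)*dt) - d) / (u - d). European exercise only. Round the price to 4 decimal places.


dt = T/N = 0.166667
u = exp(sigma*sqrt(dt)) = 1.201669; d = 1/u = 0.832176
p = (exp((r-q)*dt) - d) / (u - d) = 0.465501
Discount per step: exp(-r*dt) = 0.995842
Stock lattice S(k, i) with i counting down-moves:
  k=0: S(0,0) = 49.1900
  k=1: S(1,0) = 59.1101; S(1,1) = 40.9347
  k=2: S(2,0) = 71.0308; S(2,1) = 49.1900; S(2,2) = 34.0649
  k=3: S(3,0) = 85.3556; S(3,1) = 59.1101; S(3,2) = 40.9347; S(3,3) = 28.3480
Terminal payoffs V(N, i) = max(K - S_T, 0):
  V(3,0) = 0.000000; V(3,1) = 0.000000; V(3,2) = 15.585279; V(3,3) = 28.172037
Backward induction: V(k, i) = exp(-r*dt) * [p * V(k+1, i) + (1-p) * V(k+1, i+1)].
  V(2,0) = exp(-r*dt) * [p*0.000000 + (1-p)*0.000000] = 0.000000
  V(2,1) = exp(-r*dt) * [p*0.000000 + (1-p)*15.585279] = 8.295678
  V(2,2) = exp(-r*dt) * [p*15.585279 + (1-p)*28.172037] = 22.220112
  V(1,0) = exp(-r*dt) * [p*0.000000 + (1-p)*8.295678] = 4.415595
  V(1,1) = exp(-r*dt) * [p*8.295678 + (1-p)*22.220112] = 15.672834
  V(0,0) = exp(-r*dt) * [p*4.415595 + (1-p)*15.672834] = 10.389199

Answer: Price = V(0,0) = 10.3892


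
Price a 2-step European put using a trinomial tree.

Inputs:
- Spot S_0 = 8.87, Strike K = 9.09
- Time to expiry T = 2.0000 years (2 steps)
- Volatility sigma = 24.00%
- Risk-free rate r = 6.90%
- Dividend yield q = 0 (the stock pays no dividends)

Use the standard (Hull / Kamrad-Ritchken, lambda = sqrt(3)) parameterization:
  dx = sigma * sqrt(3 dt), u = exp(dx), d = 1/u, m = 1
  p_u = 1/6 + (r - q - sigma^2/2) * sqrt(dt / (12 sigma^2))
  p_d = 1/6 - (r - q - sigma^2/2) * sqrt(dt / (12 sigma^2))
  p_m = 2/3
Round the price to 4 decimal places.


dt = T/N = 1.000000; dx = sigma*sqrt(3*dt) = 0.415692
u = exp(dx) = 1.515419; d = 1/u = 0.659883
p_u = 0.215020, p_m = 0.666667, p_d = 0.118314
Discount per step: exp(-r*dt) = 0.933327
Stock lattice S(k, j) with j the centered position index:
  k=0: S(0,+0) = 8.8700
  k=1: S(1,-1) = 5.8532; S(1,+0) = 8.8700; S(1,+1) = 13.4418
  k=2: S(2,-2) = 3.8624; S(2,-1) = 5.8532; S(2,+0) = 8.8700; S(2,+1) = 13.4418; S(2,+2) = 20.3699
Terminal payoffs V(N, j) = max(K - S_T, 0):
  V(2,-2) = 5.227594; V(2,-1) = 3.236835; V(2,+0) = 0.220000; V(2,+1) = 0.000000; V(2,+2) = 0.000000
Backward induction: V(k, j) = exp(-r*dt) * [p_u * V(k+1, j+1) + p_m * V(k+1, j) + p_d * V(k+1, j-1)]
  V(1,-1) = exp(-r*dt) * [p_u*0.220000 + p_m*3.236835 + p_d*5.227594] = 2.635425
  V(1,+0) = exp(-r*dt) * [p_u*0.000000 + p_m*0.220000 + p_d*3.236835] = 0.494316
  V(1,+1) = exp(-r*dt) * [p_u*0.000000 + p_m*0.000000 + p_d*0.220000] = 0.024294
  V(0,+0) = exp(-r*dt) * [p_u*0.024294 + p_m*0.494316 + p_d*2.635425] = 0.603465

Answer: Price = V(0,0) = 0.6035


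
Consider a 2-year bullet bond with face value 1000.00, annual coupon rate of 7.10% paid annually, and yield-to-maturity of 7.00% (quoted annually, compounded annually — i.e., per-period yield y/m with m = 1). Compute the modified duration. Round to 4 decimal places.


Coupon per period c = face * coupon_rate / m = 71.000000
Periods per year m = 1; per-period yield y/m = 0.070000
Number of cashflows N = 2
Cashflows (t years, CF_t, discount factor 1/(1+y/m)^(m*t), PV):
  t = 1.0000: CF_t = 71.000000, DF = 0.934579, PV = 66.355140
  t = 2.0000: CF_t = 1071.000000, DF = 0.873439, PV = 935.452878
Price P = sum_t PV_t = 1001.808018
First compute Macaulay numerator sum_t t * PV_t:
  t * PV_t at t = 1.0000: 66.355140
  t * PV_t at t = 2.0000: 1870.905756
Macaulay duration D = 1937.260896 / 1001.808018 = 1.933765
Modified duration = D / (1 + y/m) = 1.933765 / (1 + 0.070000) = 1.807257

Answer: Modified duration = 1.8073


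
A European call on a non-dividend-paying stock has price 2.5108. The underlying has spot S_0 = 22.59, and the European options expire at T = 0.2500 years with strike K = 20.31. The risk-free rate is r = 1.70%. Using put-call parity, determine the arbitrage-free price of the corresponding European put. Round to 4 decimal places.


Answer: Put price = 0.1447

Derivation:
Put-call parity: C - P = S_0 * exp(-qT) - K * exp(-rT).
S_0 * exp(-qT) = 22.5900 * 1.00000000 = 22.59000000
K * exp(-rT) = 20.3100 * 0.99575902 = 20.22386567
P = C - S*exp(-qT) + K*exp(-rT)
P = 2.5108 - 22.59000000 + 20.22386567 = 0.1447


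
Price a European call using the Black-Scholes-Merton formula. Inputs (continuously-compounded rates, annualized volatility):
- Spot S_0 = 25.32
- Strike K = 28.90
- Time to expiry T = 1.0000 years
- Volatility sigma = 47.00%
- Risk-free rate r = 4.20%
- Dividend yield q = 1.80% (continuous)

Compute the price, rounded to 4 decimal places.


Answer: Price = 3.5894

Derivation:
d1 = (ln(S/K) + (r - q + 0.5*sigma^2) * T) / (sigma * sqrt(T)) = 0.00468724
d2 = d1 - sigma * sqrt(T) = -0.46531276
exp(-rT) = 0.95886978; exp(-qT) = 0.98216103
C = S_0 * exp(-qT) * N(d1) - K * exp(-rT) * N(d2)
N(d1) = 0.50186993; N(d2) = 0.32085375
C = 25.3200 * 0.98216103 * 0.50186993 - 28.9000 * 0.95886978 * 0.32085375 = 3.5894


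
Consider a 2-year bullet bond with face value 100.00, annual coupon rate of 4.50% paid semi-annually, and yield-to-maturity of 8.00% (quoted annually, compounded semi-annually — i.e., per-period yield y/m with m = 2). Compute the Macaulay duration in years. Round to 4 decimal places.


Answer: Macaulay duration = 1.9325 years

Derivation:
Coupon per period c = face * coupon_rate / m = 2.250000
Periods per year m = 2; per-period yield y/m = 0.040000
Number of cashflows N = 4
Cashflows (t years, CF_t, discount factor 1/(1+y/m)^(m*t), PV):
  t = 0.5000: CF_t = 2.250000, DF = 0.961538, PV = 2.163462
  t = 1.0000: CF_t = 2.250000, DF = 0.924556, PV = 2.080251
  t = 1.5000: CF_t = 2.250000, DF = 0.888996, PV = 2.000242
  t = 2.0000: CF_t = 102.250000, DF = 0.854804, PV = 87.403729
Price P = sum_t PV_t = 93.647683
Macaulay numerator sum_t t * PV_t:
  t * PV_t at t = 0.5000: 1.081731
  t * PV_t at t = 1.0000: 2.080251
  t * PV_t at t = 1.5000: 3.000363
  t * PV_t at t = 2.0000: 174.807457
Macaulay duration D = (sum_t t * PV_t) / P = 180.969802 / 93.647683 = 1.932454


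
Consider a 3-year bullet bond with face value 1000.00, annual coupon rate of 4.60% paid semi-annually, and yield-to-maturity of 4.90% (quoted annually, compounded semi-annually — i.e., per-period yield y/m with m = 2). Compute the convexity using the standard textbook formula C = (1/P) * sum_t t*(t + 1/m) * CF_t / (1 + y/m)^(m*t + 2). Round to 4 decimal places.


Answer: Convexity = 9.2755

Derivation:
Coupon per period c = face * coupon_rate / m = 23.000000
Periods per year m = 2; per-period yield y/m = 0.024500
Number of cashflows N = 6
Cashflows (t years, CF_t, discount factor 1/(1+y/m)^(m*t), PV):
  t = 0.5000: CF_t = 23.000000, DF = 0.976086, PV = 22.449976
  t = 1.0000: CF_t = 23.000000, DF = 0.952744, PV = 21.913105
  t = 1.5000: CF_t = 23.000000, DF = 0.929960, PV = 21.389072
  t = 2.0000: CF_t = 23.000000, DF = 0.907721, PV = 20.877572
  t = 2.5000: CF_t = 23.000000, DF = 0.886013, PV = 20.378303
  t = 3.0000: CF_t = 1023.000000, DF = 0.864825, PV = 884.715951
Price P = sum_t PV_t = 991.723978
Convexity numerator sum_t t*(t + 1/m) * CF_t / (1+y/m)^(m*t + 2):
  t = 0.5000: term = 10.694536
  t = 1.0000: term = 31.316358
  t = 1.5000: term = 61.134910
  t = 2.0000: term = 99.454872
  t = 2.5000: term = 145.614747
  t = 3.0000: term = 8850.529029
Convexity = (1/P) * sum = 9198.744452 / 991.723978 = 9.275509


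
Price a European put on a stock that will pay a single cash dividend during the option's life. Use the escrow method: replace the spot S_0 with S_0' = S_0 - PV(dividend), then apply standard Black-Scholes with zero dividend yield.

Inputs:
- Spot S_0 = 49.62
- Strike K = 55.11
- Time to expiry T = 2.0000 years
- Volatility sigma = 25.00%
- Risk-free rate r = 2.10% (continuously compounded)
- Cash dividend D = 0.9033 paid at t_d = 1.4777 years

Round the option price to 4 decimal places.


PV(D) = D * exp(-r * t_d) = 0.9033 * 0.96944484 = 0.87569953
S_0' = S_0 - PV(D) = 49.6200 - 0.87569953 = 48.74430047
d1 = (ln(S_0'/K) + (r + sigma^2/2)*T) / (sigma*sqrt(T)) = -0.05159874
d2 = d1 - sigma*sqrt(T) = -0.40515213
exp(-rT) = 0.95886978
N(-d1) = 0.52057579; N(-d2) = 0.65731716
P = K * exp(-rT) * N(-d2) - S_0' * N(-d1) = 55.1100 * 0.95886978 * 0.65731716 - 48.74430047 * 0.52057579 = 9.3597

Answer: Price = 9.3597


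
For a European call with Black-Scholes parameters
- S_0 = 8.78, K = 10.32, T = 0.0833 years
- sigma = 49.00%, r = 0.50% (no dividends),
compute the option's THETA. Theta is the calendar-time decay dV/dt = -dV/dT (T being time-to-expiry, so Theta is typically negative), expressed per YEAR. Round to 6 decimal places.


Answer: Theta = -1.684897

Derivation:
d1 = -1.0690707834; d2 = -1.2104933063
phi(d1) = 0.2252837178; exp(-qT) = 1.0000000000; exp(-rT) = 0.9995835867
Theta = -S*exp(-qT)*phi(d1)*sigma/(2*sqrt(T)) - r*K*exp(-rT)*N(d2) + q*S*exp(-qT)*N(d1)
N(d1) = 0.1425188878; N(d2) = 0.1130448289; sqrt(T) = 0.2886173938
Term 1 = -8.7800 * 1.0000000000 * 0.2252837178 * 0.4900 / (2 * 0.2886173938) = -1.6790665281
Term 2 = -0.0050 * 10.3200 * 0.9995835867 * 0.1130448289 = -0.0058306842
Term 3 = 0 (no dividend yield, q = 0)
Theta = -1.6790665281 + (-0.0058306842) + (0.0000000000) = -1.684897


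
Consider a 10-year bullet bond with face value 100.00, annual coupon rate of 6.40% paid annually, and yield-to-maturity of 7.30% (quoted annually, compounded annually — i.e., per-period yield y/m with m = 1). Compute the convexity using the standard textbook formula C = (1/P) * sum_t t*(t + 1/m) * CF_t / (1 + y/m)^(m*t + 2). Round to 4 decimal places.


Answer: Convexity = 65.6496

Derivation:
Coupon per period c = face * coupon_rate / m = 6.400000
Periods per year m = 1; per-period yield y/m = 0.073000
Number of cashflows N = 10
Cashflows (t years, CF_t, discount factor 1/(1+y/m)^(m*t), PV):
  t = 1.0000: CF_t = 6.400000, DF = 0.931966, PV = 5.964585
  t = 2.0000: CF_t = 6.400000, DF = 0.868561, PV = 5.558793
  t = 3.0000: CF_t = 6.400000, DF = 0.809470, PV = 5.180609
  t = 4.0000: CF_t = 6.400000, DF = 0.754399, PV = 4.828154
  t = 5.0000: CF_t = 6.400000, DF = 0.703075, PV = 4.499677
  t = 6.0000: CF_t = 6.400000, DF = 0.655242, PV = 4.193548
  t = 7.0000: CF_t = 6.400000, DF = 0.610663, PV = 3.908246
  t = 8.0000: CF_t = 6.400000, DF = 0.569118, PV = 3.642354
  t = 9.0000: CF_t = 6.400000, DF = 0.530399, PV = 3.394552
  t = 10.0000: CF_t = 106.400000, DF = 0.494314, PV = 52.594994
Price P = sum_t PV_t = 93.765513
Convexity numerator sum_t t*(t + 1/m) * CF_t / (1+y/m)^(m*t + 2):
  t = 1.0000: term = 10.361218
  t = 2.0000: term = 28.968922
  t = 3.0000: term = 53.996127
  t = 4.0000: term = 83.870965
  t = 5.0000: term = 117.247388
  t = 6.0000: term = 152.978884
  t = 7.0000: term = 190.094917
  t = 8.0000: term = 227.779823
  t = 9.0000: term = 265.353941
  t = 10.0000: term = 5025.018321
Convexity = (1/P) * sum = 6155.670505 / 93.765513 = 65.649622


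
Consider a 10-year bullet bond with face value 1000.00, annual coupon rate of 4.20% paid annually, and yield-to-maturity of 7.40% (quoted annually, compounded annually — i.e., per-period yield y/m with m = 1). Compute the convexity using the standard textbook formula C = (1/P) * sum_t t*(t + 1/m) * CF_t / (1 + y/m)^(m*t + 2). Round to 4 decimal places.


Answer: Convexity = 71.8861

Derivation:
Coupon per period c = face * coupon_rate / m = 42.000000
Periods per year m = 1; per-period yield y/m = 0.074000
Number of cashflows N = 10
Cashflows (t years, CF_t, discount factor 1/(1+y/m)^(m*t), PV):
  t = 1.0000: CF_t = 42.000000, DF = 0.931099, PV = 39.106145
  t = 2.0000: CF_t = 42.000000, DF = 0.866945, PV = 36.411681
  t = 3.0000: CF_t = 42.000000, DF = 0.807211, PV = 33.902869
  t = 4.0000: CF_t = 42.000000, DF = 0.751593, PV = 31.566917
  t = 5.0000: CF_t = 42.000000, DF = 0.699808, PV = 29.391915
  t = 6.0000: CF_t = 42.000000, DF = 0.651590, PV = 27.366774
  t = 7.0000: CF_t = 42.000000, DF = 0.606694, PV = 25.481167
  t = 8.0000: CF_t = 42.000000, DF = 0.564892, PV = 23.725482
  t = 9.0000: CF_t = 42.000000, DF = 0.525971, PV = 22.090765
  t = 10.0000: CF_t = 1042.000000, DF = 0.489731, PV = 510.299221
Price P = sum_t PV_t = 779.342936
Convexity numerator sum_t t*(t + 1/m) * CF_t / (1+y/m)^(m*t + 2):
  t = 1.0000: term = 67.805737
  t = 2.0000: term = 189.401501
  t = 3.0000: term = 352.702980
  t = 4.0000: term = 547.335476
  t = 5.0000: term = 764.435022
  t = 6.0000: term = 996.470233
  t = 7.0000: term = 1237.082847
  t = 8.0000: term = 1480.945148
  t = 9.0000: term = 1723.632621
  t = 10.0000: term = 48664.137187
Convexity = (1/P) * sum = 56023.948752 / 779.342936 = 71.886132


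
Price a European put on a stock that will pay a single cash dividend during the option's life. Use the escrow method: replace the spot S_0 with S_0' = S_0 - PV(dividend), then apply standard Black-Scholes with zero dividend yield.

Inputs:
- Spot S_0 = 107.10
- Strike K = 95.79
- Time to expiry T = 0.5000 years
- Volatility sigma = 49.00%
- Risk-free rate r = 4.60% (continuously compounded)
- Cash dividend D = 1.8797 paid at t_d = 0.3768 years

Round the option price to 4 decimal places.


PV(D) = D * exp(-r * t_d) = 1.8797 * 0.98281655 = 1.84740027
S_0' = S_0 - PV(D) = 107.1000 - 1.84740027 = 105.25259973
d1 = (ln(S_0'/K) + (r + sigma^2/2)*T) / (sigma*sqrt(T)) = 0.51151203
d2 = d1 - sigma*sqrt(T) = 0.16502971
exp(-rT) = 0.97726248
N(-d1) = 0.30449628; N(-d2) = 0.43446030
P = K * exp(-rT) * N(-d2) - S_0' * N(-d1) = 95.7900 * 0.97726248 * 0.43446030 - 105.25259973 * 0.30449628 = 8.6217

Answer: Price = 8.6217


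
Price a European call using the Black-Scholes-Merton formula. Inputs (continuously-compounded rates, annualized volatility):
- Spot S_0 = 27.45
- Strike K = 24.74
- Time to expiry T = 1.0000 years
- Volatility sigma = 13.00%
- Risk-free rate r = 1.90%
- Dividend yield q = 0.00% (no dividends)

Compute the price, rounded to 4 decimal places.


d1 = (ln(S/K) + (r - q + 0.5*sigma^2) * T) / (sigma * sqrt(T)) = 1.01072924
d2 = d1 - sigma * sqrt(T) = 0.88072924
exp(-rT) = 0.98117936; exp(-qT) = 1.00000000
C = S_0 * exp(-qT) * N(d1) - K * exp(-rT) * N(d2)
N(d1) = 0.84392698; N(d2) = 0.81076781
C = 27.4500 * 1.00000000 * 0.84392698 - 24.7400 * 0.98117936 * 0.81076781 = 3.4849

Answer: Price = 3.4849


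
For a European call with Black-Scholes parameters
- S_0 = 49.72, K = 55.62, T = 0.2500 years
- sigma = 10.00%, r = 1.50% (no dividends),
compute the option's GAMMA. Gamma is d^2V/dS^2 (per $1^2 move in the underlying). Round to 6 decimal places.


d1 = -2.1427116433; d2 = -2.1927116433
phi(d1) = 0.0401736036; exp(-qT) = 1.0000000000; exp(-rT) = 0.9962570225
Gamma = exp(-qT) * phi(d1) / (S * sigma * sqrt(T)) = 1.0000000000 * 0.0401736036 / (49.7200 * 0.1000 * 0.5000000000) = 0.016160

Answer: Gamma = 0.016160


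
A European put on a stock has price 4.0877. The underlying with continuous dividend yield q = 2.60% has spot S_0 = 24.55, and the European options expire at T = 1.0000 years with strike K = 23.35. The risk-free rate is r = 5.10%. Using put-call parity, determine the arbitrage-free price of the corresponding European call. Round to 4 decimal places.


Put-call parity: C - P = S_0 * exp(-qT) - K * exp(-rT).
S_0 * exp(-qT) = 24.5500 * 0.97433509 = 23.91992645
K * exp(-rT) = 23.3500 * 0.95027867 = 22.18900696
C = P + S*exp(-qT) - K*exp(-rT)
C = 4.0877 + 23.91992645 - 22.18900696 = 5.8186

Answer: Call price = 5.8186


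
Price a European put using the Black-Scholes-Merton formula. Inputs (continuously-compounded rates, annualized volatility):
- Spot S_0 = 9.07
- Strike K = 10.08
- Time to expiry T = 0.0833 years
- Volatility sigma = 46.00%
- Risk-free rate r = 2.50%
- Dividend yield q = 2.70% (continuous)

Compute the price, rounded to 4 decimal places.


d1 = (ln(S/K) + (r - q + 0.5*sigma^2) * T) / (sigma * sqrt(T)) = -0.73012607
d2 = d1 - sigma * sqrt(T) = -0.86289007
exp(-rT) = 0.99791967; exp(-qT) = 0.99775343
P = K * exp(-rT) * N(-d2) - S_0 * exp(-qT) * N(-d1)
N(-d1) = 0.76734344; N(-d2) = 0.80590105
P = 10.0800 * 0.99791967 * 0.80590105 - 9.0700 * 0.99775343 * 0.76734344 = 1.1624

Answer: Price = 1.1624


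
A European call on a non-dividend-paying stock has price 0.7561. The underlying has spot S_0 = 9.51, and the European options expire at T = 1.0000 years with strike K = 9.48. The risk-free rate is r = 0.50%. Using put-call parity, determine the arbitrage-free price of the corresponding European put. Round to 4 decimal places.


Put-call parity: C - P = S_0 * exp(-qT) - K * exp(-rT).
S_0 * exp(-qT) = 9.5100 * 1.00000000 = 9.51000000
K * exp(-rT) = 9.4800 * 0.99501248 = 9.43271830
P = C - S*exp(-qT) + K*exp(-rT)
P = 0.7561 - 9.51000000 + 9.43271830 = 0.6788

Answer: Put price = 0.6788


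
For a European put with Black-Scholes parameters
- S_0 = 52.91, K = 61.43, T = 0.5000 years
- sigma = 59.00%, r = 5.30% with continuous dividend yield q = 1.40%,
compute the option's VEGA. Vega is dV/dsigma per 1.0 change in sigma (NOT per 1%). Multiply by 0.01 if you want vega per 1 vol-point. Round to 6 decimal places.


Answer: Vega = 14.743798

Derivation:
d1 = -0.1025447651; d2 = -0.5197377660
phi(d1) = 0.3968502603; exp(-qT) = 0.9930244429; exp(-rT) = 0.9738480438
Vega = S * exp(-qT) * phi(d1) * sqrt(T) = 52.9100 * 0.9930244429 * 0.3968502603 * 0.7071067812 = 14.743798


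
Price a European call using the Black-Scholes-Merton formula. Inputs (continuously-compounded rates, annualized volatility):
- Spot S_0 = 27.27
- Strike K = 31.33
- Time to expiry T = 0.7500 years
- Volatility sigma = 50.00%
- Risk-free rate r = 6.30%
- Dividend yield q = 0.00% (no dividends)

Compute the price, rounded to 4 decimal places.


Answer: Price = 3.6985

Derivation:
d1 = (ln(S/K) + (r - q + 0.5*sigma^2) * T) / (sigma * sqrt(T)) = 0.00510630
d2 = d1 - sigma * sqrt(T) = -0.42790640
exp(-rT) = 0.95384891; exp(-qT) = 1.00000000
C = S_0 * exp(-qT) * N(d1) - K * exp(-rT) * N(d2)
N(d1) = 0.50203711; N(d2) = 0.33435963
C = 27.2700 * 1.00000000 * 0.50203711 - 31.3300 * 0.95384891 * 0.33435963 = 3.6985


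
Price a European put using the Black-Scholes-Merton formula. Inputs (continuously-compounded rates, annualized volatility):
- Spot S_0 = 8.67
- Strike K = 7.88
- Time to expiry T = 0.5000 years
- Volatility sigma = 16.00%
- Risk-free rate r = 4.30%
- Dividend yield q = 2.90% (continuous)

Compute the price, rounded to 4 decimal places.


Answer: Price = 0.0911

Derivation:
d1 = (ln(S/K) + (r - q + 0.5*sigma^2) * T) / (sigma * sqrt(T)) = 0.96291050
d2 = d1 - sigma * sqrt(T) = 0.84977341
exp(-rT) = 0.97872948; exp(-qT) = 0.98560462
P = K * exp(-rT) * N(-d2) - S_0 * exp(-qT) * N(-d1)
N(-d1) = 0.16779622; N(-d2) = 0.19772554
P = 7.8800 * 0.97872948 * 0.19772554 - 8.6700 * 0.98560462 * 0.16779622 = 0.0911


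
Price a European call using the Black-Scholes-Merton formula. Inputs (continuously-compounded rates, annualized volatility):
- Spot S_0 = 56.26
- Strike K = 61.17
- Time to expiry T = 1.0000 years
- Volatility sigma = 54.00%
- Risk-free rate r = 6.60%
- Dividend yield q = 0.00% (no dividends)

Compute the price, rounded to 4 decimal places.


Answer: Price = 11.5859

Derivation:
d1 = (ln(S/K) + (r - q + 0.5*sigma^2) * T) / (sigma * sqrt(T)) = 0.23727209
d2 = d1 - sigma * sqrt(T) = -0.30272791
exp(-rT) = 0.93613086; exp(-qT) = 1.00000000
C = S_0 * exp(-qT) * N(d1) - K * exp(-rT) * N(d2)
N(d1) = 0.59377714; N(d2) = 0.38104861
C = 56.2600 * 1.00000000 * 0.59377714 - 61.1700 * 0.93613086 * 0.38104861 = 11.5859


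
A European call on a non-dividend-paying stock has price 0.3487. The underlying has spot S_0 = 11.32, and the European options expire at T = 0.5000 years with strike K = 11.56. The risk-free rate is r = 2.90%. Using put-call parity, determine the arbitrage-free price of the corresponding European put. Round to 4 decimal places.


Put-call parity: C - P = S_0 * exp(-qT) - K * exp(-rT).
S_0 * exp(-qT) = 11.3200 * 1.00000000 = 11.32000000
K * exp(-rT) = 11.5600 * 0.98560462 = 11.39358939
P = C - S*exp(-qT) + K*exp(-rT)
P = 0.3487 - 11.32000000 + 11.39358939 = 0.4223

Answer: Put price = 0.4223
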